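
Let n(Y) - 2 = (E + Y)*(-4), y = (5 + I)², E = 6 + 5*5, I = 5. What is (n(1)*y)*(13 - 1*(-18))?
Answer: -390600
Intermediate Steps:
E = 31 (E = 6 + 25 = 31)
y = 100 (y = (5 + 5)² = 10² = 100)
n(Y) = -122 - 4*Y (n(Y) = 2 + (31 + Y)*(-4) = 2 + (-124 - 4*Y) = -122 - 4*Y)
(n(1)*y)*(13 - 1*(-18)) = ((-122 - 4*1)*100)*(13 - 1*(-18)) = ((-122 - 4)*100)*(13 + 18) = -126*100*31 = -12600*31 = -390600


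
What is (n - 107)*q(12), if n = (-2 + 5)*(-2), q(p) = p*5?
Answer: -6780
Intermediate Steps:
q(p) = 5*p
n = -6 (n = 3*(-2) = -6)
(n - 107)*q(12) = (-6 - 107)*(5*12) = -113*60 = -6780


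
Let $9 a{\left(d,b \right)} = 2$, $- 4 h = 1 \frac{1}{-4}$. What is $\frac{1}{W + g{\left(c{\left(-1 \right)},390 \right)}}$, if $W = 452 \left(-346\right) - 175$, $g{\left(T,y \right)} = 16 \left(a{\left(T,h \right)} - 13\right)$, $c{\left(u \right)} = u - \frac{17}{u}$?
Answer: $- \frac{9}{1410943} \approx -6.3787 \cdot 10^{-6}$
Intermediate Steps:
$h = \frac{1}{16}$ ($h = - \frac{1 \frac{1}{-4}}{4} = - \frac{1 \left(- \frac{1}{4}\right)}{4} = \left(- \frac{1}{4}\right) \left(- \frac{1}{4}\right) = \frac{1}{16} \approx 0.0625$)
$a{\left(d,b \right)} = \frac{2}{9}$ ($a{\left(d,b \right)} = \frac{1}{9} \cdot 2 = \frac{2}{9}$)
$g{\left(T,y \right)} = - \frac{1840}{9}$ ($g{\left(T,y \right)} = 16 \left(\frac{2}{9} - 13\right) = 16 \left(- \frac{115}{9}\right) = - \frac{1840}{9}$)
$W = -156567$ ($W = -156392 - 175 = -156567$)
$\frac{1}{W + g{\left(c{\left(-1 \right)},390 \right)}} = \frac{1}{-156567 - \frac{1840}{9}} = \frac{1}{- \frac{1410943}{9}} = - \frac{9}{1410943}$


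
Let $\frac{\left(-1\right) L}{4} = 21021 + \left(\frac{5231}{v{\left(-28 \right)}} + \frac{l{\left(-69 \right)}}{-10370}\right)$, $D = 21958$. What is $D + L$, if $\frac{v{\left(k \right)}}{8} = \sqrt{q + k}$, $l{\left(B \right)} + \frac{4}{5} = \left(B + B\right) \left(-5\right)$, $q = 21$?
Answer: $- \frac{1610609658}{25925} + \frac{5231 i \sqrt{7}}{14} \approx -62126.0 + 988.57 i$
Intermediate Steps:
$l{\left(B \right)} = - \frac{4}{5} - 10 B$ ($l{\left(B \right)} = - \frac{4}{5} + \left(B + B\right) \left(-5\right) = - \frac{4}{5} + 2 B \left(-5\right) = - \frac{4}{5} - 10 B$)
$v{\left(k \right)} = 8 \sqrt{21 + k}$
$L = - \frac{2179870808}{25925} + \frac{5231 i \sqrt{7}}{14}$ ($L = - 4 \left(21021 + \left(\frac{5231}{8 \sqrt{21 - 28}} + \frac{- \frac{4}{5} - -690}{-10370}\right)\right) = - 4 \left(21021 + \left(\frac{5231}{8 \sqrt{-7}} + \left(- \frac{4}{5} + 690\right) \left(- \frac{1}{10370}\right)\right)\right) = - 4 \left(21021 + \left(\frac{5231}{8 i \sqrt{7}} + \frac{3446}{5} \left(- \frac{1}{10370}\right)\right)\right) = - 4 \left(21021 - \left(\frac{1723}{25925} - \frac{5231}{8 i \sqrt{7}}\right)\right) = - 4 \left(21021 - \left(\frac{1723}{25925} - 5231 \left(- \frac{i \sqrt{7}}{56}\right)\right)\right) = - 4 \left(21021 - \left(\frac{1723}{25925} + \frac{5231 i \sqrt{7}}{56}\right)\right) = - 4 \left(\frac{544967702}{25925} - \frac{5231 i \sqrt{7}}{56}\right) = - \frac{2179870808}{25925} + \frac{5231 i \sqrt{7}}{14} \approx -84084.0 + 988.57 i$)
$D + L = 21958 - \left(\frac{2179870808}{25925} - \frac{5231 i \sqrt{7}}{14}\right) = - \frac{1610609658}{25925} + \frac{5231 i \sqrt{7}}{14}$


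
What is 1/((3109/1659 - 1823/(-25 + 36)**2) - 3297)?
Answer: -200739/664484651 ≈ -0.00030210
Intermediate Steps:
1/((3109/1659 - 1823/(-25 + 36)**2) - 3297) = 1/((3109*(1/1659) - 1823/(11**2)) - 3297) = 1/((3109/1659 - 1823/121) - 3297) = 1/(-2648168/200739 - 3297) = 1/(-664484651/200739) = -200739/664484651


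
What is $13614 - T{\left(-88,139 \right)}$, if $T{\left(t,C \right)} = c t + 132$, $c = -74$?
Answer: $6970$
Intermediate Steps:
$T{\left(t,C \right)} = 132 - 74 t$ ($T{\left(t,C \right)} = - 74 t + 132 = 132 - 74 t$)
$13614 - T{\left(-88,139 \right)} = 13614 - \left(132 - -6512\right) = 13614 - \left(132 + 6512\right) = 13614 - 6644 = 6970$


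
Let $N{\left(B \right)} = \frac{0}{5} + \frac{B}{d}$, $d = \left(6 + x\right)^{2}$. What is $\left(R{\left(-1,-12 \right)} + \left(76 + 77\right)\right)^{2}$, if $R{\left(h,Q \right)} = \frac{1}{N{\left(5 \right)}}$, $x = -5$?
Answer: $\frac{586756}{25} \approx 23470.0$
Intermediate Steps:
$d = 1$ ($d = \left(6 - 5\right)^{2} = 1^{2} = 1$)
$N{\left(B \right)} = B$ ($N{\left(B \right)} = \frac{0}{5} + \frac{B}{1} = 0 \cdot \frac{1}{5} + B 1 = 0 + B = B$)
$R{\left(h,Q \right)} = \frac{1}{5}$
$\left(R{\left(-1,-12 \right)} + \left(76 + 77\right)\right)^{2} = \left(\frac{1}{5} + \left(76 + 77\right)\right)^{2} = \left(\frac{1}{5} + 153\right)^{2} = \left(\frac{766}{5}\right)^{2} = \frac{586756}{25}$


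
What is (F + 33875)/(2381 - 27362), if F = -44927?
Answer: 3684/8327 ≈ 0.44242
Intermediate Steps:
(F + 33875)/(2381 - 27362) = (-44927 + 33875)/(2381 - 27362) = -11052/(-24981) = -11052*(-1/24981) = 3684/8327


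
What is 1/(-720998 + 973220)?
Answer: 1/252222 ≈ 3.9648e-6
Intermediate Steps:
1/(-720998 + 973220) = 1/252222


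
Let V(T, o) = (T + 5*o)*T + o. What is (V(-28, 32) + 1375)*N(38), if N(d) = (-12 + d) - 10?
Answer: -36624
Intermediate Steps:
N(d) = -22 + d
V(T, o) = o + T*(T + 5*o) (V(T, o) = T*(T + 5*o) + o = o + T*(T + 5*o))
(V(-28, 32) + 1375)*N(38) = ((32 + (-28)² + 5*(-28)*32) + 1375)*(-22 + 38) = ((32 + 784 - 4480) + 1375)*16 = (-3664 + 1375)*16 = -2289*16 = -36624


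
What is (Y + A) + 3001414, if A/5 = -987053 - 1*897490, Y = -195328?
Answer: -6616629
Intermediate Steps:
A = -9422715 (A = 5*(-987053 - 1*897490) = 5*(-987053 - 897490) = 5*(-1884543) = -9422715)
(Y + A) + 3001414 = (-195328 - 9422715) + 3001414 = -9618043 + 3001414 = -6616629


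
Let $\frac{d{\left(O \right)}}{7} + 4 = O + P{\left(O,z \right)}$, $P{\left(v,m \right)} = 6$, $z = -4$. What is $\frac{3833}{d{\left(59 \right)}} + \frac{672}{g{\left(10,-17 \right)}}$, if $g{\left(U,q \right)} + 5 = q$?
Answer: $- \frac{101309}{4697} \approx -21.569$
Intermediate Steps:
$d{\left(O \right)} = 14 + 7 O$ ($d{\left(O \right)} = -28 + 7 \left(O + 6\right) = -28 + 7 \left(6 + O\right) = -28 + \left(42 + 7 O\right) = 14 + 7 O$)
$g{\left(U,q \right)} = -5 + q$
$\frac{3833}{d{\left(59 \right)}} + \frac{672}{g{\left(10,-17 \right)}} = \frac{3833}{14 + 7 \cdot 59} + \frac{672}{-5 - 17} = \frac{3833}{14 + 413} + \frac{672}{-22} = \frac{3833}{427} + 672 \left(- \frac{1}{22}\right) = 3833 \cdot \frac{1}{427} - \frac{336}{11} = \frac{3833}{427} - \frac{336}{11} = - \frac{101309}{4697}$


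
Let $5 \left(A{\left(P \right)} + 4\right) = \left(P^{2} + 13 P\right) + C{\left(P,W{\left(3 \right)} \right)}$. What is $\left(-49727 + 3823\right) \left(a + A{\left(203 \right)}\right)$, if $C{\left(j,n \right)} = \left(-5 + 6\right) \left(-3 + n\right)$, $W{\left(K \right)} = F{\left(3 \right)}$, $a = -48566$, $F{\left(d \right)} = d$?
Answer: $\frac{9134987808}{5} \approx 1.827 \cdot 10^{9}$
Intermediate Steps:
$W{\left(K \right)} = 3$
$C{\left(j,n \right)} = -3 + n$ ($C{\left(j,n \right)} = 1 \left(-3 + n\right) = -3 + n$)
$A{\left(P \right)} = -4 + \frac{P^{2}}{5} + \frac{13 P}{5}$ ($A{\left(P \right)} = -4 + \frac{\left(P^{2} + 13 P\right) + \left(-3 + 3\right)}{5} = -4 + \frac{\left(P^{2} + 13 P\right) + 0}{5} = -4 + \frac{P^{2} + 13 P}{5} = -4 + \left(\frac{P^{2}}{5} + \frac{13 P}{5}\right) = -4 + \frac{P^{2}}{5} + \frac{13 P}{5}$)
$\left(-49727 + 3823\right) \left(a + A{\left(203 \right)}\right) = \left(-49727 + 3823\right) \left(-48566 + \left(-4 + \frac{203^{2}}{5} + \frac{13}{5} \cdot 203\right)\right) = - 45904 \left(-48566 + \left(-4 + \frac{1}{5} \cdot 41209 + \frac{2639}{5}\right)\right) = - 45904 \left(-48566 + \left(-4 + \frac{41209}{5} + \frac{2639}{5}\right)\right) = - 45904 \left(-48566 + \frac{43828}{5}\right) = \left(-45904\right) \left(- \frac{199002}{5}\right) = \frac{9134987808}{5}$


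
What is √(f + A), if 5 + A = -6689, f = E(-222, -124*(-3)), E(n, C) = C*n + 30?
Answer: 4*I*√5578 ≈ 298.74*I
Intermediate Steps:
E(n, C) = 30 + C*n
f = -82554 (f = 30 - 124*(-3)*(-222) = 30 + 372*(-222) = 30 - 82584 = -82554)
A = -6694 (A = -5 - 6689 = -6694)
√(f + A) = √(-82554 - 6694) = √(-89248) = 4*I*√5578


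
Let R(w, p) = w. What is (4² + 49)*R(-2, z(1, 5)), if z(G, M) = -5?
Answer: -130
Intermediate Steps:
(4² + 49)*R(-2, z(1, 5)) = (4² + 49)*(-2) = (16 + 49)*(-2) = 65*(-2) = -130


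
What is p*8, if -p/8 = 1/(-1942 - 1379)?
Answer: 64/3321 ≈ 0.019271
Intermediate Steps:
p = 8/3321 (p = -8/(-1942 - 1379) = -8/(-3321) = -8*(-1/3321) = 8/3321 ≈ 0.0024089)
p*8 = (8/3321)*8 = 64/3321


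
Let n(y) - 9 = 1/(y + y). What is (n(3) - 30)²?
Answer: 15625/36 ≈ 434.03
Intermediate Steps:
n(y) = 9 + 1/(2*y) (n(y) = 9 + 1/(y + y) = 9 + 1/(2*y))
(n(3) - 30)² = ((9 + (½)/3) - 30)² = ((9 + (½)*(⅓)) - 30)² = ((9 + ⅙) - 30)² = (55/6 - 30)² = (-125/6)² = 15625/36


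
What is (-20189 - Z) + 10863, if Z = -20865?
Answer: 11539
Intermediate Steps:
(-20189 - Z) + 10863 = (-20189 - 1*(-20865)) + 10863 = (-20189 + 20865) + 10863 = 676 + 10863 = 11539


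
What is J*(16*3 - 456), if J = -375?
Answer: 153000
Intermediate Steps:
J*(16*3 - 456) = -375*(16*3 - 456) = -375*(48 - 456) = -375*(-408) = 153000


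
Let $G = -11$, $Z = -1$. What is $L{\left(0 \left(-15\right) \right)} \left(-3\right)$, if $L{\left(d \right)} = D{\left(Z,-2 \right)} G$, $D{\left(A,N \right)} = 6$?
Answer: $198$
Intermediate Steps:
$L{\left(d \right)} = -66$ ($L{\left(d \right)} = 6 \left(-11\right) = -66$)
$L{\left(0 \left(-15\right) \right)} \left(-3\right) = \left(-66\right) \left(-3\right) = 198$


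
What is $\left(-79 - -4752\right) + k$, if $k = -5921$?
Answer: $-1248$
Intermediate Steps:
$\left(-79 - -4752\right) + k = \left(-79 - -4752\right) - 5921 = \left(-79 + 4752\right) - 5921 = 4673 - 5921 = -1248$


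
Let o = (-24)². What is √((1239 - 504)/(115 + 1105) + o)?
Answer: √8582151/122 ≈ 24.013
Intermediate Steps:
o = 576
√((1239 - 504)/(115 + 1105) + o) = √((1239 - 504)/(115 + 1105) + 576) = √(735/1220 + 576) = √(735*(1/1220) + 576) = √(147/244 + 576) = √(140691/244) = √8582151/122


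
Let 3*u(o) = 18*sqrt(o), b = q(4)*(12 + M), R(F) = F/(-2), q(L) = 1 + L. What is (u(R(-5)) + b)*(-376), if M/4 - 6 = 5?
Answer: -105280 - 1128*sqrt(10) ≈ -1.0885e+5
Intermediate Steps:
M = 44 (M = 24 + 4*5 = 24 + 20 = 44)
R(F) = -F/2 (R(F) = F*(-1/2) = -F/2)
b = 280 (b = (1 + 4)*(12 + 44) = 5*56 = 280)
u(o) = 6*sqrt(o) (u(o) = (18*sqrt(o))/3 = 6*sqrt(o))
(u(R(-5)) + b)*(-376) = (6*sqrt(-1/2*(-5)) + 280)*(-376) = (6*sqrt(5/2) + 280)*(-376) = (6*(sqrt(10)/2) + 280)*(-376) = (3*sqrt(10) + 280)*(-376) = (280 + 3*sqrt(10))*(-376) = -105280 - 1128*sqrt(10)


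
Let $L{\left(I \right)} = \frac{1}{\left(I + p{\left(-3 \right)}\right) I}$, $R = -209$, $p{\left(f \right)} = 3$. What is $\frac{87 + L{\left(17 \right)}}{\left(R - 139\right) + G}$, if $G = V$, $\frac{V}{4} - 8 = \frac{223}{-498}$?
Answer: $- \frac{7365669}{26904200} \approx -0.27377$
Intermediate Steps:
$V = \frac{7522}{249}$ ($V = 32 + 4 \frac{223}{-498} = 32 + 4 \cdot 223 \left(- \frac{1}{498}\right) = 32 + 4 \left(- \frac{223}{498}\right) = 32 - \frac{446}{249} = \frac{7522}{249} \approx 30.209$)
$G = \frac{7522}{249} \approx 30.209$
$L{\left(I \right)} = \frac{1}{I \left(3 + I\right)}$ ($L{\left(I \right)} = \frac{1}{\left(I + 3\right) I} = \frac{1}{\left(3 + I\right) I} = \frac{1}{I \left(3 + I\right)}$)
$\frac{87 + L{\left(17 \right)}}{\left(R - 139\right) + G} = \frac{87 + \frac{1}{17 \left(3 + 17\right)}}{\left(-209 - 139\right) + \frac{7522}{249}} = \frac{87 + \frac{1}{17 \cdot 20}}{\left(-209 - 139\right) + \frac{7522}{249}} = \frac{87 + \frac{1}{17} \cdot \frac{1}{20}}{-348 + \frac{7522}{249}} = \frac{87 + \frac{1}{340}}{- \frac{79130}{249}} = \frac{29581}{340} \left(- \frac{249}{79130}\right) = - \frac{7365669}{26904200}$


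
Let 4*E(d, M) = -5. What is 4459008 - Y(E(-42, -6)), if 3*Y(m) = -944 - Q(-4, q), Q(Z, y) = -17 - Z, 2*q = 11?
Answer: 13377955/3 ≈ 4.4593e+6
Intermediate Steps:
q = 11/2 (q = (1/2)*11 = 11/2 ≈ 5.5000)
E(d, M) = -5/4 (E(d, M) = (1/4)*(-5) = -5/4)
Y(m) = -931/3 (Y(m) = (-944 - (-17 - 1*(-4)))/3 = (-944 - (-17 + 4))/3 = (-944 - 1*(-13))/3 = (-944 + 13)/3 = (1/3)*(-931) = -931/3)
4459008 - Y(E(-42, -6)) = 4459008 - 1*(-931/3) = 4459008 + 931/3 = 13377955/3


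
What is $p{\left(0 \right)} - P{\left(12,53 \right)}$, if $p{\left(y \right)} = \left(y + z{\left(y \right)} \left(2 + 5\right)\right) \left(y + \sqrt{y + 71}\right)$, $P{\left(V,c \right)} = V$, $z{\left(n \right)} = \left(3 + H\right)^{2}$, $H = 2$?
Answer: $-12 + 175 \sqrt{71} \approx 1462.6$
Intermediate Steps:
$z{\left(n \right)} = 25$ ($z{\left(n \right)} = \left(3 + 2\right)^{2} = 5^{2} = 25$)
$p{\left(y \right)} = \left(175 + y\right) \left(y + \sqrt{71 + y}\right)$ ($p{\left(y \right)} = \left(y + 25 \left(2 + 5\right)\right) \left(y + \sqrt{y + 71}\right) = \left(y + 25 \cdot 7\right) \left(y + \sqrt{71 + y}\right) = \left(y + 175\right) \left(y + \sqrt{71 + y}\right) = \left(175 + y\right) \left(y + \sqrt{71 + y}\right)$)
$p{\left(0 \right)} - P{\left(12,53 \right)} = \left(0^{2} + 175 \cdot 0 + 175 \sqrt{71 + 0} + 0 \sqrt{71 + 0}\right) - 12 = \left(0 + 0 + 175 \sqrt{71} + 0 \sqrt{71}\right) - 12 = \left(0 + 0 + 175 \sqrt{71} + 0\right) - 12 = 175 \sqrt{71} - 12 = -12 + 175 \sqrt{71}$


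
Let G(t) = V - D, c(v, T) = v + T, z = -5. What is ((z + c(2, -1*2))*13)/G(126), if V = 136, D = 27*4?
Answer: -65/28 ≈ -2.3214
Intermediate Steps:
c(v, T) = T + v
D = 108
G(t) = 28 (G(t) = 136 - 1*108 = 136 - 108 = 28)
((z + c(2, -1*2))*13)/G(126) = ((-5 + (-1*2 + 2))*13)/28 = ((-5 + (-2 + 2))*13)*(1/28) = ((-5 + 0)*13)*(1/28) = -5*13*(1/28) = -65*1/28 = -65/28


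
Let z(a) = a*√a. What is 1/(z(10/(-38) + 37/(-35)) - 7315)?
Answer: -2151192456875/15735973498876777 + 583870*I*√583870/15735973498876777 ≈ -0.00013671 + 2.8352e-8*I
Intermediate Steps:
z(a) = a^(3/2)
1/(z(10/(-38) + 37/(-35)) - 7315) = 1/((10/(-38) + 37/(-35))^(3/2) - 7315) = 1/((10*(-1/38) + 37*(-1/35))^(3/2) - 7315) = 1/((-5/19 - 37/35)^(3/2) - 7315) = 1/((-878/665)^(3/2) - 7315) = 1/(-878*I*√583870/442225 - 7315) = 1/(-7315 - 878*I*√583870/442225)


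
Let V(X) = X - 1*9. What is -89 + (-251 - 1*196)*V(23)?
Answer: -6347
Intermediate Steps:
V(X) = -9 + X (V(X) = X - 9 = -9 + X)
-89 + (-251 - 1*196)*V(23) = -89 + (-251 - 1*196)*(-9 + 23) = -89 + (-251 - 196)*14 = -89 - 447*14 = -89 - 6258 = -6347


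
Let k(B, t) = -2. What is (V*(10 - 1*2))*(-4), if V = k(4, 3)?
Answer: 64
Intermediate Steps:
V = -2
(V*(10 - 1*2))*(-4) = -2*(10 - 1*2)*(-4) = -2*(10 - 2)*(-4) = -2*8*(-4) = -16*(-4) = 64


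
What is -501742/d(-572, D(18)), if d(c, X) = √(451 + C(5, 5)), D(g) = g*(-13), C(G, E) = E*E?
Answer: -250871*√119/119 ≈ -22997.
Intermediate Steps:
C(G, E) = E²
D(g) = -13*g
d(c, X) = 2*√119 (d(c, X) = √(451 + 5²) = √(451 + 25) = √476 = 2*√119)
-501742/d(-572, D(18)) = -501742*√119/238 = -250871*√119/119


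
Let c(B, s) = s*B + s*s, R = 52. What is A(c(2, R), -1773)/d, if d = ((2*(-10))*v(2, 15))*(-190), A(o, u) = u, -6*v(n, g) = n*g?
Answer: 1773/19000 ≈ 0.093316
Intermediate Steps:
c(B, s) = s**2 + B*s (c(B, s) = B*s + s**2 = s**2 + B*s)
v(n, g) = -g*n/6 (v(n, g) = -n*g/6 = -g*n/6)
d = -19000 (d = ((2*(-10))*(-1/6*15*2))*(-190) = -20*(-5)*(-190) = 100*(-190) = -19000)
A(c(2, R), -1773)/d = -1773/(-19000) = -1773*(-1/19000) = 1773/19000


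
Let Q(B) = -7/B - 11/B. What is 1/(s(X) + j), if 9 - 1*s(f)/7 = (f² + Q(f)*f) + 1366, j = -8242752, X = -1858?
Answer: -1/32417273 ≈ -3.0848e-8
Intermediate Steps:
Q(B) = -18/B
s(f) = -9373 - 7*f² (s(f) = 63 - 7*((f² + (-18/f)*f) + 1366) = 63 - 7*((f² - 18) + 1366) = 63 - 7*((-18 + f²) + 1366) = 63 - 7*(1348 + f²) = 63 + (-9436 - 7*f²) = -9373 - 7*f²)
1/(s(X) + j) = 1/((-9373 - 7*(-1858)²) - 8242752) = 1/((-9373 - 7*3452164) - 8242752) = 1/((-9373 - 24165148) - 8242752) = 1/(-24174521 - 8242752) = 1/(-32417273) = -1/32417273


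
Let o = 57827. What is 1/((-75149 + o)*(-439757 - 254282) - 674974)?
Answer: 1/12021468584 ≈ 8.3184e-11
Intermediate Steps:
1/((-75149 + o)*(-439757 - 254282) - 674974) = 1/((-75149 + 57827)*(-439757 - 254282) - 674974) = 1/(-17322*(-694039) - 674974) = 1/(12022143558 - 674974) = 1/12021468584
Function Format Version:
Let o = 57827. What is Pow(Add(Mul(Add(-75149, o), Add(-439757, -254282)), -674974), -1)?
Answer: Rational(1, 12021468584) ≈ 8.3184e-11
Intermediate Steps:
Pow(Add(Mul(Add(-75149, o), Add(-439757, -254282)), -674974), -1) = Pow(Add(Mul(Add(-75149, 57827), Add(-439757, -254282)), -674974), -1) = Pow(Add(Mul(-17322, -694039), -674974), -1) = Pow(Add(12022143558, -674974), -1) = Pow(12021468584, -1) = Rational(1, 12021468584)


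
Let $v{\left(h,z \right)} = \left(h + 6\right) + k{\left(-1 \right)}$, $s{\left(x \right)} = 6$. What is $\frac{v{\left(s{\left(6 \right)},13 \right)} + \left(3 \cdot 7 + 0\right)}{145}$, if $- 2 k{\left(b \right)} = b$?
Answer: $\frac{67}{290} \approx 0.23103$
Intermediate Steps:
$k{\left(b \right)} = - \frac{b}{2}$
$v{\left(h,z \right)} = \frac{13}{2} + h$ ($v{\left(h,z \right)} = \left(h + 6\right) - - \frac{1}{2} = \left(6 + h\right) + \frac{1}{2} = \frac{13}{2} + h$)
$\frac{v{\left(s{\left(6 \right)},13 \right)} + \left(3 \cdot 7 + 0\right)}{145} = \frac{\left(\frac{13}{2} + 6\right) + \left(3 \cdot 7 + 0\right)}{145} = \left(\frac{25}{2} + \left(21 + 0\right)\right) \frac{1}{145} = \left(\frac{25}{2} + 21\right) \frac{1}{145} = \frac{67}{2} \cdot \frac{1}{145} = \frac{67}{290}$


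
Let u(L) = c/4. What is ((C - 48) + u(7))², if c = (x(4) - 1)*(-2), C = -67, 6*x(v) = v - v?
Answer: 52441/4 ≈ 13110.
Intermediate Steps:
x(v) = 0 (x(v) = (v - v)/6 = (⅙)*0 = 0)
c = 2 (c = (0 - 1)*(-2) = -1*(-2) = 2)
u(L) = ½ (u(L) = 2/4 = 2*(¼) = ½)
((C - 48) + u(7))² = ((-67 - 48) + ½)² = (-115 + ½)² = (-229/2)² = 52441/4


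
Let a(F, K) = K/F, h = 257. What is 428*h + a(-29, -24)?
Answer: 3189908/29 ≈ 1.1000e+5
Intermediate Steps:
428*h + a(-29, -24) = 428*257 - 24/(-29) = 109996 - 24*(-1/29) = 109996 + 24/29 = 3189908/29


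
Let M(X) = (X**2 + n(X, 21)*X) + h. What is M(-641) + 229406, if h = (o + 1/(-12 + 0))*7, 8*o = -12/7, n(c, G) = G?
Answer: 7521887/12 ≈ 6.2682e+5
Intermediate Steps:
o = -3/14 (o = (-12/7)/8 = (-12*1/7)/8 = (1/8)*(-12/7) = -3/14 ≈ -0.21429)
h = -25/12 (h = (-3/14 + 1/(-12 + 0))*7 = (-3/14 + 1/(-12))*7 = (-3/14 - 1/12)*7 = -25/84*7 = -25/12 ≈ -2.0833)
M(X) = -25/12 + X**2 + 21*X (M(X) = (X**2 + 21*X) - 25/12 = -25/12 + X**2 + 21*X)
M(-641) + 229406 = (-25/12 + (-641)**2 + 21*(-641)) + 229406 = (-25/12 + 410881 - 13461) + 229406 = 4769015/12 + 229406 = 7521887/12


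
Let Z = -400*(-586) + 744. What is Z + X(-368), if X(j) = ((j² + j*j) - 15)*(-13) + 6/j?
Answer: -604566043/184 ≈ -3.2857e+6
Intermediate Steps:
X(j) = 195 - 26*j² + 6/j (X(j) = ((j² + j²) - 15)*(-13) + 6/j = (2*j² - 15)*(-13) + 6/j = (-15 + 2*j²)*(-13) + 6/j = (195 - 26*j²) + 6/j = 195 - 26*j² + 6/j)
Z = 235144 (Z = 234400 + 744 = 235144)
Z + X(-368) = 235144 + (195 - 26*(-368)² + 6/(-368)) = 235144 + (195 - 26*135424 + 6*(-1/368)) = 235144 + (195 - 3521024 - 3/184) = 235144 - 647832539/184 = -604566043/184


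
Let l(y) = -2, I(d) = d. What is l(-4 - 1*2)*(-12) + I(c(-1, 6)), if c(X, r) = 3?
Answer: 27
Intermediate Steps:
l(-4 - 1*2)*(-12) + I(c(-1, 6)) = -2*(-12) + 3 = 24 + 3 = 27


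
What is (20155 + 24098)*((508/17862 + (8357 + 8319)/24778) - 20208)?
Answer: -2537013106299276/2837081 ≈ -8.9423e+8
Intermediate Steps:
(20155 + 24098)*((508/17862 + (8357 + 8319)/24778) - 20208) = 44253*((508*(1/17862) + 16676*(1/24778)) - 20208) = 44253*((254/8931 + 8338/12389) - 20208) = 44253*(5970268/8511243 - 20208) = 44253*(-171989228276/8511243) = -2537013106299276/2837081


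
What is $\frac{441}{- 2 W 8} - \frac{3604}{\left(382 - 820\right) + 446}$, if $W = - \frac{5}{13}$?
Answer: $- \frac{30307}{80} \approx -378.84$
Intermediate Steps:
$W = - \frac{5}{13}$ ($W = \left(-5\right) \frac{1}{13} = - \frac{5}{13} \approx -0.38462$)
$\frac{441}{- 2 W 8} - \frac{3604}{\left(382 - 820\right) + 446} = \frac{441}{\left(-2\right) \left(- \frac{5}{13}\right) 8} - \frac{3604}{\left(382 - 820\right) + 446} = \frac{441}{\frac{10}{13} \cdot 8} - \frac{3604}{-438 + 446} = \frac{441}{\frac{80}{13}} - \frac{3604}{8} = 441 \cdot \frac{13}{80} - \frac{901}{2} = \frac{5733}{80} - \frac{901}{2} = - \frac{30307}{80}$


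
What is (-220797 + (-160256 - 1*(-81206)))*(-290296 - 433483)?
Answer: 217022961813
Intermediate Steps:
(-220797 + (-160256 - 1*(-81206)))*(-290296 - 433483) = (-220797 + (-160256 + 81206))*(-723779) = (-220797 - 79050)*(-723779) = -299847*(-723779) = 217022961813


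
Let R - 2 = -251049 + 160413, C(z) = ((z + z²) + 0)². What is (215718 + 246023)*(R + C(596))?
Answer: 58457375043044110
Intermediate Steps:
C(z) = (z + z²)²
R = -90634 (R = 2 + (-251049 + 160413) = 2 - 90636 = -90634)
(215718 + 246023)*(R + C(596)) = (215718 + 246023)*(-90634 + 596²*(1 + 596)²) = 461741*(-90634 + 355216*597²) = 461741*(-90634 + 355216*356409) = 461741*(-90634 + 126602179344) = 461741*126602088710 = 58457375043044110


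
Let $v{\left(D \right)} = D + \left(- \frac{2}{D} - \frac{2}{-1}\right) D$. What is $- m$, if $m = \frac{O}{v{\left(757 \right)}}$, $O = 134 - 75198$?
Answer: $\frac{75064}{2269} \approx 33.082$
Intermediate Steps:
$O = -75064$ ($O = 134 - 75198 = -75064$)
$v{\left(D \right)} = D + D \left(2 - \frac{2}{D}\right)$ ($v{\left(D \right)} = D + \left(- \frac{2}{D} - -2\right) D = D + \left(- \frac{2}{D} + 2\right) D = D + \left(2 - \frac{2}{D}\right) D = D + D \left(2 - \frac{2}{D}\right)$)
$m = - \frac{75064}{2269}$ ($m = - \frac{75064}{-2 + 3 \cdot 757} = - \frac{75064}{-2 + 2271} = - \frac{75064}{2269} \approx -33.082$)
$- m = \left(-1\right) \left(- \frac{75064}{2269}\right) = \frac{75064}{2269}$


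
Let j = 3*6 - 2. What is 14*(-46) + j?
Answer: -628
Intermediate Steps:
j = 16 (j = 18 - 2 = 16)
14*(-46) + j = 14*(-46) + 16 = -644 + 16 = -628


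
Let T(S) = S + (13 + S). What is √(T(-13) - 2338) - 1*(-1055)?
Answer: 1055 + I*√2351 ≈ 1055.0 + 48.487*I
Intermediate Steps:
T(S) = 13 + 2*S
√(T(-13) - 2338) - 1*(-1055) = √((13 + 2*(-13)) - 2338) - 1*(-1055) = √((13 - 26) - 2338) + 1055 = √(-13 - 2338) + 1055 = √(-2351) + 1055 = I*√2351 + 1055 = 1055 + I*√2351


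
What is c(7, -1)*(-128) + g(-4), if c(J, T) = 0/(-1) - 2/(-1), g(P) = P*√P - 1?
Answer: -257 - 8*I ≈ -257.0 - 8.0*I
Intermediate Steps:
g(P) = -1 + P^(3/2) (g(P) = P^(3/2) - 1 = -1 + P^(3/2))
c(J, T) = 2 (c(J, T) = 0*(-1) - 2*(-1) = 0 + 2 = 2)
c(7, -1)*(-128) + g(-4) = 2*(-128) + (-1 + (-4)^(3/2)) = -256 + (-1 - 8*I) = -257 - 8*I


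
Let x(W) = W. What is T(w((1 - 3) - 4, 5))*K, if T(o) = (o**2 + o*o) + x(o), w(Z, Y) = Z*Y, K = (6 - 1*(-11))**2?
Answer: 511530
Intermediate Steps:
K = 289 (K = (6 + 11)**2 = 17**2 = 289)
w(Z, Y) = Y*Z
T(o) = o + 2*o**2 (T(o) = (o**2 + o*o) + o = (o**2 + o**2) + o = 2*o**2 + o = o + 2*o**2)
T(w((1 - 3) - 4, 5))*K = ((5*((1 - 3) - 4))*(1 + 2*(5*((1 - 3) - 4))))*289 = ((5*(-2 - 4))*(1 + 2*(5*(-2 - 4))))*289 = ((5*(-6))*(1 + 2*(5*(-6))))*289 = -30*(1 + 2*(-30))*289 = -30*(1 - 60)*289 = -30*(-59)*289 = 1770*289 = 511530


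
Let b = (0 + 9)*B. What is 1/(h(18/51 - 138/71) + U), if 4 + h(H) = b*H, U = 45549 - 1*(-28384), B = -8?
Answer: 1207/89370543 ≈ 1.3506e-5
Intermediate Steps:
U = 73933 (U = 45549 + 28384 = 73933)
b = -72 (b = (0 + 9)*(-8) = 9*(-8) = -72)
h(H) = -4 - 72*H
1/(h(18/51 - 138/71) + U) = 1/((-4 - 72*(18/51 - 138/71)) + 73933) = 1/((-4 - 72*(18*(1/51) - 138*1/71)) + 73933) = 1/((-4 - 72*(6/17 - 138/71)) + 73933) = 1/((-4 - 72*(-1920/1207)) + 73933) = 1/((-4 + 138240/1207) + 73933) = 1/(133412/1207 + 73933) = 1/(89370543/1207) = 1207/89370543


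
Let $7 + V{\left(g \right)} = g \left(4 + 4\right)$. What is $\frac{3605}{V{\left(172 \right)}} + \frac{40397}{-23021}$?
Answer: $\frac{27687212}{31515749} \approx 0.87852$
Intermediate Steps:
$V{\left(g \right)} = -7 + 8 g$ ($V{\left(g \right)} = -7 + g \left(4 + 4\right) = -7 + g 8 = -7 + 8 g$)
$\frac{3605}{V{\left(172 \right)}} + \frac{40397}{-23021} = \frac{3605}{-7 + 8 \cdot 172} + \frac{40397}{-23021} = \frac{3605}{-7 + 1376} + 40397 \left(- \frac{1}{23021}\right) = \frac{3605}{1369} - \frac{40397}{23021} = \frac{27687212}{31515749}$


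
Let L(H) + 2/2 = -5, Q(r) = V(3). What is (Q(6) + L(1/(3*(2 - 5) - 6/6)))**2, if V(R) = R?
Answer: 9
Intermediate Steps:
Q(r) = 3
L(H) = -6 (L(H) = -1 - 5 = -6)
(Q(6) + L(1/(3*(2 - 5) - 6/6)))**2 = (3 - 6)**2 = (-3)**2 = 9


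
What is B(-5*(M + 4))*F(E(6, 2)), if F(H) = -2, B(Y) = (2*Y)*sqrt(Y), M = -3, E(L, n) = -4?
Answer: 20*I*sqrt(5) ≈ 44.721*I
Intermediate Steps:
B(Y) = 2*Y**(3/2)
B(-5*(M + 4))*F(E(6, 2)) = (2*(-5*(-3 + 4))**(3/2))*(-2) = (2*(-5*1)**(3/2))*(-2) = (2*(-5)**(3/2))*(-2) = (2*(-5*I*sqrt(5)))*(-2) = -10*I*sqrt(5)*(-2) = 20*I*sqrt(5)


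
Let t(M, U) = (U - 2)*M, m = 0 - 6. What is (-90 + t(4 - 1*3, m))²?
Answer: 9604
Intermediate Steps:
m = -6
t(M, U) = M*(-2 + U) (t(M, U) = (-2 + U)*M = M*(-2 + U))
(-90 + t(4 - 1*3, m))² = (-90 + (4 - 1*3)*(-2 - 6))² = (-90 + (4 - 3)*(-8))² = (-90 + 1*(-8))² = (-90 - 8)² = (-98)² = 9604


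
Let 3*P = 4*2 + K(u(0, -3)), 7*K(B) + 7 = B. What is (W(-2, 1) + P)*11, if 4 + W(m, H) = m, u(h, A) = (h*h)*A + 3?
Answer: -814/21 ≈ -38.762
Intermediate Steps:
u(h, A) = 3 + A*h**2 (u(h, A) = h**2*A + 3 = A*h**2 + 3 = 3 + A*h**2)
K(B) = -1 + B/7
W(m, H) = -4 + m
P = 52/21 (P = (4*2 + (-1 + (3 - 3*0**2)/7))/3 = (8 + (-1 + (3 - 3*0)/7))/3 = (8 + (-1 + (3 + 0)/7))/3 = (8 + (-1 + (1/7)*3))/3 = (8 + (-1 + 3/7))/3 = (8 - 4/7)/3 = (1/3)*(52/7) = 52/21 ≈ 2.4762)
(W(-2, 1) + P)*11 = ((-4 - 2) + 52/21)*11 = (-6 + 52/21)*11 = -74/21*11 = -814/21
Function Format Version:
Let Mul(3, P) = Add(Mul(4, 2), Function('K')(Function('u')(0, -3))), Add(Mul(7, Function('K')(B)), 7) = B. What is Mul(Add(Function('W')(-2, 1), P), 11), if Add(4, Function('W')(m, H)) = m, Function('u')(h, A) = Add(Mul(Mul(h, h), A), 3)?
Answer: Rational(-814, 21) ≈ -38.762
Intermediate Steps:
Function('u')(h, A) = Add(3, Mul(A, Pow(h, 2))) (Function('u')(h, A) = Add(Mul(Pow(h, 2), A), 3) = Add(Mul(A, Pow(h, 2)), 3) = Add(3, Mul(A, Pow(h, 2))))
Function('K')(B) = Add(-1, Mul(Rational(1, 7), B))
Function('W')(m, H) = Add(-4, m)
P = Rational(52, 21) (P = Mul(Rational(1, 3), Add(Mul(4, 2), Add(-1, Mul(Rational(1, 7), Add(3, Mul(-3, Pow(0, 2))))))) = Mul(Rational(1, 3), Add(8, Add(-1, Mul(Rational(1, 7), Add(3, Mul(-3, 0)))))) = Mul(Rational(1, 3), Add(8, Add(-1, Mul(Rational(1, 7), Add(3, 0))))) = Mul(Rational(1, 3), Add(8, Add(-1, Mul(Rational(1, 7), 3)))) = Mul(Rational(1, 3), Add(8, Add(-1, Rational(3, 7)))) = Mul(Rational(1, 3), Add(8, Rational(-4, 7))) = Mul(Rational(1, 3), Rational(52, 7)) = Rational(52, 21) ≈ 2.4762)
Mul(Add(Function('W')(-2, 1), P), 11) = Mul(Add(Add(-4, -2), Rational(52, 21)), 11) = Mul(Add(-6, Rational(52, 21)), 11) = Mul(Rational(-74, 21), 11) = Rational(-814, 21)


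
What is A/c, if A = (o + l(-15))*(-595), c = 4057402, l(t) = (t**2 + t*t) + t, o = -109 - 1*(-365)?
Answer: -411145/4057402 ≈ -0.10133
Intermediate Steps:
o = 256 (o = -109 + 365 = 256)
l(t) = t + 2*t**2 (l(t) = (t**2 + t**2) + t = 2*t**2 + t = t + 2*t**2)
A = -411145 (A = (256 - 15*(1 + 2*(-15)))*(-595) = (256 - 15*(1 - 30))*(-595) = (256 - 15*(-29))*(-595) = (256 + 435)*(-595) = 691*(-595) = -411145)
A/c = -411145/4057402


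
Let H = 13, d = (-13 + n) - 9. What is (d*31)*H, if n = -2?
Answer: -9672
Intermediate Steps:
d = -24 (d = (-13 - 2) - 9 = -15 - 9 = -24)
(d*31)*H = -24*31*13 = -744*13 = -9672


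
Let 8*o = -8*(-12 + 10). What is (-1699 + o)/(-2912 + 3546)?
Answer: -1697/634 ≈ -2.6767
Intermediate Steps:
o = 2 (o = (-8*(-12 + 10))/8 = (-8*(-2))/8 = (1/8)*16 = 2)
(-1699 + o)/(-2912 + 3546) = (-1699 + 2)/(-2912 + 3546) = -1697/634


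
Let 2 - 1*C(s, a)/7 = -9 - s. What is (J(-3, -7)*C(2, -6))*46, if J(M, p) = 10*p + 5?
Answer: -272090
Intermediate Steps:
J(M, p) = 5 + 10*p
C(s, a) = 77 + 7*s (C(s, a) = 14 - 7*(-9 - s) = 14 + (63 + 7*s) = 77 + 7*s)
(J(-3, -7)*C(2, -6))*46 = ((5 + 10*(-7))*(77 + 7*2))*46 = ((5 - 70)*(77 + 14))*46 = -65*91*46 = -5915*46 = -272090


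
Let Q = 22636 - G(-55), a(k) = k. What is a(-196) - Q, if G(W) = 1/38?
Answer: -867615/38 ≈ -22832.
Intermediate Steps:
G(W) = 1/38
Q = 860167/38 (Q = 22636 - 1*1/38 = 22636 - 1/38 = 860167/38 ≈ 22636.)
a(-196) - Q = -196 - 1*860167/38 = -196 - 860167/38 = -867615/38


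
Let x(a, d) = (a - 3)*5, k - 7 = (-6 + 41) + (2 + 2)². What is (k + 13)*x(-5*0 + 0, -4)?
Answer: -1065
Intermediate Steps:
k = 58 (k = 7 + ((-6 + 41) + (2 + 2)²) = 7 + (35 + 4²) = 7 + (35 + 16) = 7 + 51 = 58)
x(a, d) = -15 + 5*a (x(a, d) = (-3 + a)*5 = -15 + 5*a)
(k + 13)*x(-5*0 + 0, -4) = (58 + 13)*(-15 + 5*(-5*0 + 0)) = 71*(-15 + 5*(0 + 0)) = 71*(-15 + 5*0) = 71*(-15 + 0) = 71*(-15) = -1065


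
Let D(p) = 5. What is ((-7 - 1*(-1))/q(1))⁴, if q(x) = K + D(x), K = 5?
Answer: 81/625 ≈ 0.12960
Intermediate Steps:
q(x) = 10 (q(x) = 5 + 5 = 10)
((-7 - 1*(-1))/q(1))⁴ = ((-7 - 1*(-1))/10)⁴ = ((-7 + 1)*(⅒))⁴ = (-6*⅒)⁴ = (-⅗)⁴ = 81/625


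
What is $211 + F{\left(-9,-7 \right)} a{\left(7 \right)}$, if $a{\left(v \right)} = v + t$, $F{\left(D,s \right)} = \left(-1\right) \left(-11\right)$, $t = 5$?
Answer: $343$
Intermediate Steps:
$F{\left(D,s \right)} = 11$
$a{\left(v \right)} = 5 + v$ ($a{\left(v \right)} = v + 5 = 5 + v$)
$211 + F{\left(-9,-7 \right)} a{\left(7 \right)} = 211 + 11 \left(5 + 7\right) = 211 + 11 \cdot 12 = 211 + 132 = 343$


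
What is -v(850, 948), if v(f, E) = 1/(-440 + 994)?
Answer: -1/554 ≈ -0.0018051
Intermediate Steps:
v(f, E) = 1/554
-v(850, 948) = -1*1/554 = -1/554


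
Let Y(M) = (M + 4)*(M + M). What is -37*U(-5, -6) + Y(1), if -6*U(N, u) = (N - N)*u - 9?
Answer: -91/2 ≈ -45.500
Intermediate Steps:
U(N, u) = 3/2 (U(N, u) = -((N - N)*u - 9)/6 = -(0*u - 9)/6 = -(0 - 9)/6 = -⅙*(-9) = 3/2)
Y(M) = 2*M*(4 + M) (Y(M) = (4 + M)*(2*M) = 2*M*(4 + M))
-37*U(-5, -6) + Y(1) = -37*3/2 + 2*1*(4 + 1) = -111/2 + 2*1*5 = -111/2 + 10 = -91/2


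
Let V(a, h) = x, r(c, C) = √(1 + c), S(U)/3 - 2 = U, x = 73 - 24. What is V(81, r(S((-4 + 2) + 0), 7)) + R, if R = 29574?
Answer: 29623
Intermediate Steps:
x = 49
S(U) = 6 + 3*U
V(a, h) = 49
V(81, r(S((-4 + 2) + 0), 7)) + R = 49 + 29574 = 29623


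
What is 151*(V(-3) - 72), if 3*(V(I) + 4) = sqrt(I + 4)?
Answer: -34277/3 ≈ -11426.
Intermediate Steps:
V(I) = -4 + sqrt(4 + I)/3 (V(I) = -4 + sqrt(I + 4)/3 = -4 + sqrt(4 + I)/3)
151*(V(-3) - 72) = 151*((-4 + sqrt(4 - 3)/3) - 72) = 151*((-4 + sqrt(1)/3) - 72) = 151*((-4 + (1/3)*1) - 72) = 151*((-4 + 1/3) - 72) = 151*(-11/3 - 72) = 151*(-227/3) = -34277/3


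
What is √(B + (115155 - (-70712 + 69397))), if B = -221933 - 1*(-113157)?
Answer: √7694 ≈ 87.715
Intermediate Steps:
B = -108776 (B = -221933 + 113157 = -108776)
√(B + (115155 - (-70712 + 69397))) = √(-108776 + (115155 - (-70712 + 69397))) = √(-108776 + (115155 - 1*(-1315))) = √(-108776 + (115155 + 1315)) = √(-108776 + 116470) = √7694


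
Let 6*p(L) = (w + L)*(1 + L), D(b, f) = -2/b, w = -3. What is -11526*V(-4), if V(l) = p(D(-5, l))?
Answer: 174811/25 ≈ 6992.4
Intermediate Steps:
p(L) = (1 + L)*(-3 + L)/6 (p(L) = ((-3 + L)*(1 + L))/6 = ((1 + L)*(-3 + L))/6 = (1 + L)*(-3 + L)/6)
V(l) = -91/150 (V(l) = -½ - (-2)/(3*(-5)) + (-2/(-5))²/6 = -½ - (-2)*(-1)/(3*5) + (-2*(-⅕))²/6 = -½ - ⅓*⅖ + (⅖)²/6 = -½ - 2/15 + (⅙)*(4/25) = -½ - 2/15 + 2/75 = -91/150)
-11526*V(-4) = -11526*(-91/150) = 174811/25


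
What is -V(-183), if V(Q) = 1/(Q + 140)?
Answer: 1/43 ≈ 0.023256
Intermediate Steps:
V(Q) = 1/(140 + Q)
-V(-183) = -1/(140 - 183) = -1/(-43) = -1*(-1/43) = 1/43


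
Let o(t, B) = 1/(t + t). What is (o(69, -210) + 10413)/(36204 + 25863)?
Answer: 1436995/8565246 ≈ 0.16777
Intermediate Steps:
o(t, B) = 1/(2*t)
(o(69, -210) + 10413)/(36204 + 25863) = ((½)/69 + 10413)/(36204 + 25863) = ((½)*(1/69) + 10413)/62067 = (1/138 + 10413)*(1/62067) = (1436995/138)*(1/62067) = 1436995/8565246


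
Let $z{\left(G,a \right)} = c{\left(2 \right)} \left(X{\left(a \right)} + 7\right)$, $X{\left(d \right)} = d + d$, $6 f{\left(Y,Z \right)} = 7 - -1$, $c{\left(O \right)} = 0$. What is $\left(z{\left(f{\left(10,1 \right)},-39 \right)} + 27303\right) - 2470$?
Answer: $24833$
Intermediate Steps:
$f{\left(Y,Z \right)} = \frac{4}{3}$ ($f{\left(Y,Z \right)} = \frac{7 - -1}{6} = \frac{7 + 1}{6} = \frac{1}{6} \cdot 8 = \frac{4}{3}$)
$X{\left(d \right)} = 2 d$
$z{\left(G,a \right)} = 0$ ($z{\left(G,a \right)} = 0 \left(2 a + 7\right) = 0 \left(7 + 2 a\right) = 0$)
$\left(z{\left(f{\left(10,1 \right)},-39 \right)} + 27303\right) - 2470 = \left(0 + 27303\right) - 2470 = 27303 - 2470 = 24833$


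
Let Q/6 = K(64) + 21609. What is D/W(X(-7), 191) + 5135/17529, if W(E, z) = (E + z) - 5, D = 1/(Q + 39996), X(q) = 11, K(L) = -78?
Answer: 57047894273/194740493922 ≈ 0.29294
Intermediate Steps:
Q = 129186 (Q = 6*(-78 + 21609) = 6*21531 = 129186)
D = 1/169182 (D = 1/(129186 + 39996) = 1/169182 ≈ 5.9108e-6)
W(E, z) = -5 + E + z
D/W(X(-7), 191) + 5135/17529 = 1/(169182*(-5 + 11 + 191)) + 5135/17529 = (1/169182)/197 + 5135*(1/17529) = (1/169182)*(1/197) + 5135/17529 = 1/33328854 + 5135/17529 = 57047894273/194740493922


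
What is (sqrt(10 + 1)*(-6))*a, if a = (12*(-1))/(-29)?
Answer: -72*sqrt(11)/29 ≈ -8.2344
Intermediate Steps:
a = 12/29 (a = -12*(-1/29) = 12/29 ≈ 0.41379)
(sqrt(10 + 1)*(-6))*a = (sqrt(10 + 1)*(-6))*(12/29) = (sqrt(11)*(-6))*(12/29) = -6*sqrt(11)*(12/29) = -72*sqrt(11)/29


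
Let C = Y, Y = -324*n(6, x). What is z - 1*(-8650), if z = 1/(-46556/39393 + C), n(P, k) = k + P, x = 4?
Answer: 1104430888007/127679876 ≈ 8650.0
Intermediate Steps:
n(P, k) = P + k
Y = -3240 (Y = -324*(6 + 4) = -324*10 = -3240)
C = -3240
z = -39393/127679876 (z = 1/(-46556/39393 - 3240) = 1/(-127679876/39393) = -39393/127679876 ≈ -0.00030853)
z - 1*(-8650) = -39393/127679876 - 1*(-8650) = -39393/127679876 + 8650 = 1104430888007/127679876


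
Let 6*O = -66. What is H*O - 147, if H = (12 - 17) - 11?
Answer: 29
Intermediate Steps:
H = -16 (H = -5 - 11 = -16)
O = -11 (O = (⅙)*(-66) = -11)
H*O - 147 = -16*(-11) - 147 = 176 - 147 = 29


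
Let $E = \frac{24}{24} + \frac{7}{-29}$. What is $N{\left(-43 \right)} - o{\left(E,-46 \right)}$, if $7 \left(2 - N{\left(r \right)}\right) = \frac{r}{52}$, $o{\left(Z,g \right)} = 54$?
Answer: $- \frac{18885}{364} \approx -51.882$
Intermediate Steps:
$E = \frac{22}{29}$ ($E = 24 \cdot \frac{1}{24} + 7 \left(- \frac{1}{29}\right) = 1 - \frac{7}{29} = \frac{22}{29} \approx 0.75862$)
$N{\left(r \right)} = 2 - \frac{r}{364}$ ($N{\left(r \right)} = 2 - \frac{r \frac{1}{52}}{7} = 2 - \frac{\frac{1}{52} r}{7} = 2 - \frac{r}{364}$)
$N{\left(-43 \right)} - o{\left(E,-46 \right)} = \left(2 - - \frac{43}{364}\right) - 54 = \left(2 + \frac{43}{364}\right) - 54 = \frac{771}{364} - 54 = - \frac{18885}{364}$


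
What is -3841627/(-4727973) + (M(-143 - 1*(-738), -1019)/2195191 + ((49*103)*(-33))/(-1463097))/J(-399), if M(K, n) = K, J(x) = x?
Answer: 78116017349141481841/96172912249354811883 ≈ 0.81225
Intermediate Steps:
-3841627/(-4727973) + (M(-143 - 1*(-738), -1019)/2195191 + ((49*103)*(-33))/(-1463097))/J(-399) = -3841627/(-4727973) + ((-143 - 1*(-738))/2195191 + ((49*103)*(-33))/(-1463097))/(-399) = -3841627*(-1/4727973) + ((-143 + 738)*(1/2195191) + (5047*(-33))*(-1/1463097))*(-1/399) = 3841627/4727973 + (595*(1/2195191) - 166551*(-1/1463097))*(-1/399) = 3841627/4727973 + (595/2195191 + 55517/487699)*(-1/399) = 3841627/4727973 + (122160599652/1070592455509)*(-1/399) = 3841627/4727973 - 5817171412/20341256654671 = 78116017349141481841/96172912249354811883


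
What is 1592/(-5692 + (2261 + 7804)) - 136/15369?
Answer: 23872720/67208637 ≈ 0.35520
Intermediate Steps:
1592/(-5692 + (2261 + 7804)) - 136/15369 = 1592/(-5692 + 10065) - 136*1/15369 = 1592/4373 - 136/15369 = 23872720/67208637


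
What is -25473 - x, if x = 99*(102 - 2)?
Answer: -35373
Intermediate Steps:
x = 9900 (x = 99*100 = 9900)
-25473 - x = -25473 - 1*9900 = -25473 - 9900 = -35373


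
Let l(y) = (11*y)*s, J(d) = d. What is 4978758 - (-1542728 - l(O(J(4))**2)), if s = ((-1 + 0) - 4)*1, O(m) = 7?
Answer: 6518791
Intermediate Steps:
s = -5 (s = (-1 - 4)*1 = -5*1 = -5)
l(y) = -55*y (l(y) = (11*y)*(-5) = -55*y)
4978758 - (-1542728 - l(O(J(4))**2)) = 4978758 - (-1542728 - (-55)*7**2) = 4978758 - (-1542728 - (-55)*49) = 4978758 - (-1542728 - 1*(-2695)) = 4978758 - (-1542728 + 2695) = 4978758 - 1*(-1540033) = 4978758 + 1540033 = 6518791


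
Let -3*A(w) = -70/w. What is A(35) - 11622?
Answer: -34864/3 ≈ -11621.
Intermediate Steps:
A(w) = 70/(3*w) (A(w) = -(-70)/(3*w) = 70/(3*w))
A(35) - 11622 = (70/3)/35 - 11622 = (70/3)*(1/35) - 11622 = ⅔ - 11622 = -34864/3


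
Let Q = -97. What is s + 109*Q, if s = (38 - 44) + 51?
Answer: -10528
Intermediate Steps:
s = 45 (s = -6 + 51 = 45)
s + 109*Q = 45 + 109*(-97) = 45 - 10573 = -10528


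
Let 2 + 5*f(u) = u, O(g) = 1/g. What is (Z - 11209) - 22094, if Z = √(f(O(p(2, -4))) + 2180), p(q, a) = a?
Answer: -33303 + √217955/10 ≈ -33256.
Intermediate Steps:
O(g) = 1/g
f(u) = -⅖ + u/5
Z = √217955/10 (Z = √((-⅖ + (⅕)/(-4)) + 2180) = √((-⅖ + (⅕)*(-¼)) + 2180) = √((-⅖ - 1/20) + 2180) = √(-9/20 + 2180) = √(43591/20) = √217955/10 ≈ 46.686)
(Z - 11209) - 22094 = (√217955/10 - 11209) - 22094 = (-11209 + √217955/10) - 22094 = -33303 + √217955/10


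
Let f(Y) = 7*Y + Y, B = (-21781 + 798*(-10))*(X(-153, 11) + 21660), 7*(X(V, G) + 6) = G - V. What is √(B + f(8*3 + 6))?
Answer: I*√31611943874/7 ≈ 25400.0*I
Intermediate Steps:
X(V, G) = -6 - V/7 + G/7 (X(V, G) = -6 + (G - V)/7 = -6 + (-V/7 + G/7) = -6 - V/7 + G/7)
B = -4515993662/7 (B = (-21781 + 798*(-10))*((-6 - ⅐*(-153) + (⅐)*11) + 21660) = (-21781 - 7980)*((-6 + 153/7 + 11/7) + 21660) = -29761*(122/7 + 21660) = -29761*151742/7 = -4515993662/7 ≈ -6.4514e+8)
f(Y) = 8*Y
√(B + f(8*3 + 6)) = √(-4515993662/7 + 8*(8*3 + 6)) = √(-4515993662/7 + 8*(24 + 6)) = √(-4515993662/7 + 8*30) = √(-4515993662/7 + 240) = √(-4515991982/7) = I*√31611943874/7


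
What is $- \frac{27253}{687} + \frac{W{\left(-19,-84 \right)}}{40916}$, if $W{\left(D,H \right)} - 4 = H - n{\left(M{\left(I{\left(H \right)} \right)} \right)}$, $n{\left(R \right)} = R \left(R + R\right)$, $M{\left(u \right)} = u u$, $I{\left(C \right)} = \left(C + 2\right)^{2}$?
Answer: $- \frac{702162385226768933}{7027323} \approx -9.9919 \cdot 10^{10}$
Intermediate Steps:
$I{\left(C \right)} = \left(2 + C\right)^{2}$
$M{\left(u \right)} = u^{2}$
$n{\left(R \right)} = 2 R^{2}$ ($n{\left(R \right)} = R 2 R = 2 R^{2}$)
$W{\left(D,H \right)} = 4 + H - 2 \left(2 + H\right)^{8}$ ($W{\left(D,H \right)} = 4 + \left(H - 2 \left(\left(\left(2 + H\right)^{2}\right)^{2}\right)^{2}\right) = 4 + \left(H - 2 \left(\left(2 + H\right)^{4}\right)^{2}\right) = 4 + \left(H - 2 \left(2 + H\right)^{8}\right) = 4 + H - 2 \left(2 + H\right)^{8}$)
$- \frac{27253}{687} + \frac{W{\left(-19,-84 \right)}}{40916} = - \frac{27253}{687} + \frac{4 - 84 - 2 \left(2 - 84\right)^{8}}{40916} = \left(-27253\right) \frac{1}{687} + \left(4 - 84 - 2 \left(-82\right)^{8}\right) \frac{1}{40916} = - \frac{27253}{687} + \left(4 - 84 - 4088281717309952\right) \frac{1}{40916} = - \frac{27253}{687} - \frac{1022070429327508}{10229} = - \frac{702162385226768933}{7027323}$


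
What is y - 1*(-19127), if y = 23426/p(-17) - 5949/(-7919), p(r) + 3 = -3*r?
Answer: 3728099135/190056 ≈ 19616.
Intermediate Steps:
p(r) = -3 - 3*r
y = 92898023/190056 (y = 23426/(-3 - 3*(-17)) - 5949/(-7919) = 23426/(-3 + 51) - 5949*(-1/7919) = 23426/48 + 5949/7919 = 23426*(1/48) + 5949/7919 = 11713/24 + 5949/7919 = 92898023/190056 ≈ 488.79)
y - 1*(-19127) = 92898023/190056 - 1*(-19127) = 92898023/190056 + 19127 = 3728099135/190056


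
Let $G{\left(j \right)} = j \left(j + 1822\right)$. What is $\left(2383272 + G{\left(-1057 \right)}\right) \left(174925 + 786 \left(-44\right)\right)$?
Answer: $220990341447$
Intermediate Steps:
$G{\left(j \right)} = j \left(1822 + j\right)$
$\left(2383272 + G{\left(-1057 \right)}\right) \left(174925 + 786 \left(-44\right)\right) = \left(2383272 - 1057 \left(1822 - 1057\right)\right) \left(174925 + 786 \left(-44\right)\right) = \left(2383272 - 808605\right) \left(174925 - 34584\right) = \left(2383272 - 808605\right) 140341 = 1574667 \cdot 140341 = 220990341447$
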